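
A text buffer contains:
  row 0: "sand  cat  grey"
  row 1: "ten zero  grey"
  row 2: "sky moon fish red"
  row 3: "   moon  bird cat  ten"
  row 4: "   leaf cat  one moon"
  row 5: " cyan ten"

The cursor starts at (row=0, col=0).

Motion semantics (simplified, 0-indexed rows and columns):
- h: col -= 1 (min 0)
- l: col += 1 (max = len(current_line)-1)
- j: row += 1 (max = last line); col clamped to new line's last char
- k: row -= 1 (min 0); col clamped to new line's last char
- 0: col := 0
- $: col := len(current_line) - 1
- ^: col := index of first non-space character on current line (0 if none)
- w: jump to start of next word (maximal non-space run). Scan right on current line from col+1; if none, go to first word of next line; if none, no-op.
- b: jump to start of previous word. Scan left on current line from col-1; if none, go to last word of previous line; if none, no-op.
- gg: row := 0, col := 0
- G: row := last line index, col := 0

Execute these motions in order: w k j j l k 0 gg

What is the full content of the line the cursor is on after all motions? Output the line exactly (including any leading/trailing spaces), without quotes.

Answer: sand  cat  grey

Derivation:
After 1 (w): row=0 col=6 char='c'
After 2 (k): row=0 col=6 char='c'
After 3 (j): row=1 col=6 char='r'
After 4 (j): row=2 col=6 char='o'
After 5 (l): row=2 col=7 char='n'
After 6 (k): row=1 col=7 char='o'
After 7 (0): row=1 col=0 char='t'
After 8 (gg): row=0 col=0 char='s'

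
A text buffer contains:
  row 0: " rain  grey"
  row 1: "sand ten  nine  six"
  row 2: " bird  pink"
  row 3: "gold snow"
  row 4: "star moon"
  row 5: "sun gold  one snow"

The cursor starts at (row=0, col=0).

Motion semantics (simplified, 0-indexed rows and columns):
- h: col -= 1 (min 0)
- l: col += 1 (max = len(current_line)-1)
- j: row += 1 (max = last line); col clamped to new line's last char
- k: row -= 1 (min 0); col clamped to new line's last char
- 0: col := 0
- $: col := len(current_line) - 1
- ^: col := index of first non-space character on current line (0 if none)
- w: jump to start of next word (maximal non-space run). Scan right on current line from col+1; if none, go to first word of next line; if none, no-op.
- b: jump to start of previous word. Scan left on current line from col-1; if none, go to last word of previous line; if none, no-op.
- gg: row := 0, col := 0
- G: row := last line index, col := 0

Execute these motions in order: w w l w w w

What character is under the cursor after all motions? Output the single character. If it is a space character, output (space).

After 1 (w): row=0 col=1 char='r'
After 2 (w): row=0 col=7 char='g'
After 3 (l): row=0 col=8 char='r'
After 4 (w): row=1 col=0 char='s'
After 5 (w): row=1 col=5 char='t'
After 6 (w): row=1 col=10 char='n'

Answer: n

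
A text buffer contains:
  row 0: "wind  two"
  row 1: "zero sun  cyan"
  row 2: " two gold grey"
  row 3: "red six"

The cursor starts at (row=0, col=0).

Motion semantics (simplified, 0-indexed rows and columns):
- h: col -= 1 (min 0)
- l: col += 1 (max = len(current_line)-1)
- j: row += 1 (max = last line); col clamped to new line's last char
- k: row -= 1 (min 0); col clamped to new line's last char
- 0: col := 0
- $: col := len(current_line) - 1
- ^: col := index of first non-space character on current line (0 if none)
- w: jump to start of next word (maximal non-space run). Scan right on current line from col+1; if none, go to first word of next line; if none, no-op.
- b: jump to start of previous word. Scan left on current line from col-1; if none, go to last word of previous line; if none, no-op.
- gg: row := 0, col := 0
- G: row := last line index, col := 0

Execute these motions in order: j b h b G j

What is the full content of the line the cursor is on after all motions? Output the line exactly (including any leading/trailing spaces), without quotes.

Answer: red six

Derivation:
After 1 (j): row=1 col=0 char='z'
After 2 (b): row=0 col=6 char='t'
After 3 (h): row=0 col=5 char='_'
After 4 (b): row=0 col=0 char='w'
After 5 (G): row=3 col=0 char='r'
After 6 (j): row=3 col=0 char='r'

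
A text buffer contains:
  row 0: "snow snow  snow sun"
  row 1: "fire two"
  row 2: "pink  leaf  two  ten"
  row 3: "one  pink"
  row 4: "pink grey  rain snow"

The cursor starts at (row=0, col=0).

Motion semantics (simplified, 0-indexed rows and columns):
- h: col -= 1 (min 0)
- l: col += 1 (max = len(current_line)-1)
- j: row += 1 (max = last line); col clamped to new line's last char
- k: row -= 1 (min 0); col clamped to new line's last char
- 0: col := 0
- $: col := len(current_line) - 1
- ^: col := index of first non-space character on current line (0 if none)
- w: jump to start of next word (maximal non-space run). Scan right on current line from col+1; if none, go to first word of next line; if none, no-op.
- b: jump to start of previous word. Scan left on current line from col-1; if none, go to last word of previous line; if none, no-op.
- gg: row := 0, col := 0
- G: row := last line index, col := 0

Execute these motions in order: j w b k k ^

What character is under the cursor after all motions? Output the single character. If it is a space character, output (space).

Answer: s

Derivation:
After 1 (j): row=1 col=0 char='f'
After 2 (w): row=1 col=5 char='t'
After 3 (b): row=1 col=0 char='f'
After 4 (k): row=0 col=0 char='s'
After 5 (k): row=0 col=0 char='s'
After 6 (^): row=0 col=0 char='s'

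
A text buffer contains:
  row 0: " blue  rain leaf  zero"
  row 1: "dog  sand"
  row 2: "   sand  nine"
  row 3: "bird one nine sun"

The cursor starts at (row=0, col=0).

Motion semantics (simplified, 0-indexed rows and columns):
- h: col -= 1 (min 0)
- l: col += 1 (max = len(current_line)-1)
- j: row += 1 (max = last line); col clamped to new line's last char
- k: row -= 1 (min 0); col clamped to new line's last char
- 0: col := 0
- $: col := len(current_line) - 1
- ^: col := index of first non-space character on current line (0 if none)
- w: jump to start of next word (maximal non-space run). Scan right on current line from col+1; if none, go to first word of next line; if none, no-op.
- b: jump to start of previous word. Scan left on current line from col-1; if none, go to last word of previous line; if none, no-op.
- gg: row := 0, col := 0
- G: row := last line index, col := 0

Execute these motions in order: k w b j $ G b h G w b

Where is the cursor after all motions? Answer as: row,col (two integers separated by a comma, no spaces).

After 1 (k): row=0 col=0 char='_'
After 2 (w): row=0 col=1 char='b'
After 3 (b): row=0 col=1 char='b'
After 4 (j): row=1 col=1 char='o'
After 5 ($): row=1 col=8 char='d'
After 6 (G): row=3 col=0 char='b'
After 7 (b): row=2 col=9 char='n'
After 8 (h): row=2 col=8 char='_'
After 9 (G): row=3 col=0 char='b'
After 10 (w): row=3 col=5 char='o'
After 11 (b): row=3 col=0 char='b'

Answer: 3,0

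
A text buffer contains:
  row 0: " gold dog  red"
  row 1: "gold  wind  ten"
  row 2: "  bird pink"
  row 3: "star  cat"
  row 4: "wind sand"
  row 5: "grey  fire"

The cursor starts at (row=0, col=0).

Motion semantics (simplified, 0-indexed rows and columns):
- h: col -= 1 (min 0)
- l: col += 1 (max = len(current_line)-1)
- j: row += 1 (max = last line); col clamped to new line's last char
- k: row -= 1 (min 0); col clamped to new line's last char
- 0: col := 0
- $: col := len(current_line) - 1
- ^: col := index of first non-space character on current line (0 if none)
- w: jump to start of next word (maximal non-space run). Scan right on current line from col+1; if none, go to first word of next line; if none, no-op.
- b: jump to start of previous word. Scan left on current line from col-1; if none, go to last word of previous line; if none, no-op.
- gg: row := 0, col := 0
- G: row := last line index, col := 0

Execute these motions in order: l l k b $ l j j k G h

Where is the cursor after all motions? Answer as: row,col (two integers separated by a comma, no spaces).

After 1 (l): row=0 col=1 char='g'
After 2 (l): row=0 col=2 char='o'
After 3 (k): row=0 col=2 char='o'
After 4 (b): row=0 col=1 char='g'
After 5 ($): row=0 col=13 char='d'
After 6 (l): row=0 col=13 char='d'
After 7 (j): row=1 col=13 char='e'
After 8 (j): row=2 col=10 char='k'
After 9 (k): row=1 col=10 char='_'
After 10 (G): row=5 col=0 char='g'
After 11 (h): row=5 col=0 char='g'

Answer: 5,0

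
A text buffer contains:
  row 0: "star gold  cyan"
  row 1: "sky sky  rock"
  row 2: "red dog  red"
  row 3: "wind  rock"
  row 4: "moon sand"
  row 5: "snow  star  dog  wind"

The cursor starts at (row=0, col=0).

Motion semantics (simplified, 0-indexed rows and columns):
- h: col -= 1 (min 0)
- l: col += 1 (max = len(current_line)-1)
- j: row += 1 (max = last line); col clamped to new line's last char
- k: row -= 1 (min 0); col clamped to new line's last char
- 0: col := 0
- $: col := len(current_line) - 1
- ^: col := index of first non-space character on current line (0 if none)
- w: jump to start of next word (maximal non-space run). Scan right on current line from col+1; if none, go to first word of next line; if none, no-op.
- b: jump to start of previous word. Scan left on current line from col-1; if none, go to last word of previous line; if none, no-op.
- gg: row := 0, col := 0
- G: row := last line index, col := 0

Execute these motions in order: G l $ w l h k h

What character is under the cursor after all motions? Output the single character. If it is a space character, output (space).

After 1 (G): row=5 col=0 char='s'
After 2 (l): row=5 col=1 char='n'
After 3 ($): row=5 col=20 char='d'
After 4 (w): row=5 col=20 char='d'
After 5 (l): row=5 col=20 char='d'
After 6 (h): row=5 col=19 char='n'
After 7 (k): row=4 col=8 char='d'
After 8 (h): row=4 col=7 char='n'

Answer: n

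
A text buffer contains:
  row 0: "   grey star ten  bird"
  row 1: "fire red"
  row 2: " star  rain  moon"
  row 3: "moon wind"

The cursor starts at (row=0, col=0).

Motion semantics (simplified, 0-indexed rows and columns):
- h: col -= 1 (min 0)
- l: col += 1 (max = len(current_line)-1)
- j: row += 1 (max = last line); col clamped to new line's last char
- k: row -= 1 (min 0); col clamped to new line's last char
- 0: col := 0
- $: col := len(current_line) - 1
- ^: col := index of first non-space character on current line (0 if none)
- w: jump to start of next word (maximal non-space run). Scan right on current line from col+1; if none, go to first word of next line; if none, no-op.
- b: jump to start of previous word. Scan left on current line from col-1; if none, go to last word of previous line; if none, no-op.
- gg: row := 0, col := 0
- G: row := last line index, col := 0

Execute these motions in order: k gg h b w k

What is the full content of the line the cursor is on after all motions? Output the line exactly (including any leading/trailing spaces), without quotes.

Answer:    grey star ten  bird

Derivation:
After 1 (k): row=0 col=0 char='_'
After 2 (gg): row=0 col=0 char='_'
After 3 (h): row=0 col=0 char='_'
After 4 (b): row=0 col=0 char='_'
After 5 (w): row=0 col=3 char='g'
After 6 (k): row=0 col=3 char='g'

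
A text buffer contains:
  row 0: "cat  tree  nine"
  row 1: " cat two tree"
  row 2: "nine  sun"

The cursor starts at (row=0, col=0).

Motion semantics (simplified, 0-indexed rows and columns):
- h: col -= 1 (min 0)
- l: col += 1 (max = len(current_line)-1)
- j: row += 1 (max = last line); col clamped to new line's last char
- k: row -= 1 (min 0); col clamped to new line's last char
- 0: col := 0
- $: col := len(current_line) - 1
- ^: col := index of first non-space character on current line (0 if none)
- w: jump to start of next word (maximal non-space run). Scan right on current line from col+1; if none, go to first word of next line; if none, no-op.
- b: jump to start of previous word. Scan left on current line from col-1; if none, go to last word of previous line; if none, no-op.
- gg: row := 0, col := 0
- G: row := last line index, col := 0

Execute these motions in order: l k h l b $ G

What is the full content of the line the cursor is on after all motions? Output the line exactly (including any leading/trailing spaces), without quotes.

Answer: nine  sun

Derivation:
After 1 (l): row=0 col=1 char='a'
After 2 (k): row=0 col=1 char='a'
After 3 (h): row=0 col=0 char='c'
After 4 (l): row=0 col=1 char='a'
After 5 (b): row=0 col=0 char='c'
After 6 ($): row=0 col=14 char='e'
After 7 (G): row=2 col=0 char='n'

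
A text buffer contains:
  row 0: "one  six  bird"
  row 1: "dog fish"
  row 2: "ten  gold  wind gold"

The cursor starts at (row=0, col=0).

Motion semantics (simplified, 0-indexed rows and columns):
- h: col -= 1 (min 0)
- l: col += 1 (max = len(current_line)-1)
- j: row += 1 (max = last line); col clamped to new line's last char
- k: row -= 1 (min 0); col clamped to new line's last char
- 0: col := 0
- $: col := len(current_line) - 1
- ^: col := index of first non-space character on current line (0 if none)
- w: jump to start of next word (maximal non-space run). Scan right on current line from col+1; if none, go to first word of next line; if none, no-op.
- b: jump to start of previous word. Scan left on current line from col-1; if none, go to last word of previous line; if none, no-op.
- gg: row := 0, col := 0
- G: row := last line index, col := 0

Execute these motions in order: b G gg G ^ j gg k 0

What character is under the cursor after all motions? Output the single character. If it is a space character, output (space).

After 1 (b): row=0 col=0 char='o'
After 2 (G): row=2 col=0 char='t'
After 3 (gg): row=0 col=0 char='o'
After 4 (G): row=2 col=0 char='t'
After 5 (^): row=2 col=0 char='t'
After 6 (j): row=2 col=0 char='t'
After 7 (gg): row=0 col=0 char='o'
After 8 (k): row=0 col=0 char='o'
After 9 (0): row=0 col=0 char='o'

Answer: o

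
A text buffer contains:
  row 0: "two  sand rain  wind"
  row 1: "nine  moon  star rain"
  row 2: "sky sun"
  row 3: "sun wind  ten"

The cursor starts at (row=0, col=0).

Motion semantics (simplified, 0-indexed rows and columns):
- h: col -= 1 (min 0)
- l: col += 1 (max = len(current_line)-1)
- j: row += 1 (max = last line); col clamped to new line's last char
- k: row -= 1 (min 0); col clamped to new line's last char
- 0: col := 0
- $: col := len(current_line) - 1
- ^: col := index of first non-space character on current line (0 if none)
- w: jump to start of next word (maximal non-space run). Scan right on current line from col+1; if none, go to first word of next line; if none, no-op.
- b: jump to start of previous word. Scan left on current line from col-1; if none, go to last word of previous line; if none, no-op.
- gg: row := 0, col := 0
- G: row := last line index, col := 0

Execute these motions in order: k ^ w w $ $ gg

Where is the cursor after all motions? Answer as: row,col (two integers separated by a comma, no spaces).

Answer: 0,0

Derivation:
After 1 (k): row=0 col=0 char='t'
After 2 (^): row=0 col=0 char='t'
After 3 (w): row=0 col=5 char='s'
After 4 (w): row=0 col=10 char='r'
After 5 ($): row=0 col=19 char='d'
After 6 ($): row=0 col=19 char='d'
After 7 (gg): row=0 col=0 char='t'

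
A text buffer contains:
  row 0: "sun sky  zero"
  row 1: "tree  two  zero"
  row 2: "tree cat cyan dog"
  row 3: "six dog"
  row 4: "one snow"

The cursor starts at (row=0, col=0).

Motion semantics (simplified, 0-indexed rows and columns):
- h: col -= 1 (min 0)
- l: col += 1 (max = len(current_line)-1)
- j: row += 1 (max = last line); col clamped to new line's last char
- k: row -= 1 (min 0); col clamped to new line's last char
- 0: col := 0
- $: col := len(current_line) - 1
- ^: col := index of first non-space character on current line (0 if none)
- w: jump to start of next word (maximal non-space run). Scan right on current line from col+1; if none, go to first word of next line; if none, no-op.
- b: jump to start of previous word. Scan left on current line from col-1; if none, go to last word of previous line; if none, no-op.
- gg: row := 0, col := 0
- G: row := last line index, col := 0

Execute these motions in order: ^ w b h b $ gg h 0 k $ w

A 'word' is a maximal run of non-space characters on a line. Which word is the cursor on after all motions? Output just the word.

After 1 (^): row=0 col=0 char='s'
After 2 (w): row=0 col=4 char='s'
After 3 (b): row=0 col=0 char='s'
After 4 (h): row=0 col=0 char='s'
After 5 (b): row=0 col=0 char='s'
After 6 ($): row=0 col=12 char='o'
After 7 (gg): row=0 col=0 char='s'
After 8 (h): row=0 col=0 char='s'
After 9 (0): row=0 col=0 char='s'
After 10 (k): row=0 col=0 char='s'
After 11 ($): row=0 col=12 char='o'
After 12 (w): row=1 col=0 char='t'

Answer: tree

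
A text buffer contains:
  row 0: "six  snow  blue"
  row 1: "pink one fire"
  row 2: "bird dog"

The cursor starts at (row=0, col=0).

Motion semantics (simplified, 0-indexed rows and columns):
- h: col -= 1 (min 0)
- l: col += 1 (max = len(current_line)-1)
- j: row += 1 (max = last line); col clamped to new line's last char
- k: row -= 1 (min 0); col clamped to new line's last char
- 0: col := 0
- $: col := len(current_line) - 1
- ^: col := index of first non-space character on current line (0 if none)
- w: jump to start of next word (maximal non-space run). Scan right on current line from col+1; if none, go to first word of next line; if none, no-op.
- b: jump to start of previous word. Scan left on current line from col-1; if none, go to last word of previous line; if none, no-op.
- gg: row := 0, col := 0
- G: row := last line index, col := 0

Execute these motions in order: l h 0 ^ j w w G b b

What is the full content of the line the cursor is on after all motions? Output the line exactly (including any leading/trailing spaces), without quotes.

After 1 (l): row=0 col=1 char='i'
After 2 (h): row=0 col=0 char='s'
After 3 (0): row=0 col=0 char='s'
After 4 (^): row=0 col=0 char='s'
After 5 (j): row=1 col=0 char='p'
After 6 (w): row=1 col=5 char='o'
After 7 (w): row=1 col=9 char='f'
After 8 (G): row=2 col=0 char='b'
After 9 (b): row=1 col=9 char='f'
After 10 (b): row=1 col=5 char='o'

Answer: pink one fire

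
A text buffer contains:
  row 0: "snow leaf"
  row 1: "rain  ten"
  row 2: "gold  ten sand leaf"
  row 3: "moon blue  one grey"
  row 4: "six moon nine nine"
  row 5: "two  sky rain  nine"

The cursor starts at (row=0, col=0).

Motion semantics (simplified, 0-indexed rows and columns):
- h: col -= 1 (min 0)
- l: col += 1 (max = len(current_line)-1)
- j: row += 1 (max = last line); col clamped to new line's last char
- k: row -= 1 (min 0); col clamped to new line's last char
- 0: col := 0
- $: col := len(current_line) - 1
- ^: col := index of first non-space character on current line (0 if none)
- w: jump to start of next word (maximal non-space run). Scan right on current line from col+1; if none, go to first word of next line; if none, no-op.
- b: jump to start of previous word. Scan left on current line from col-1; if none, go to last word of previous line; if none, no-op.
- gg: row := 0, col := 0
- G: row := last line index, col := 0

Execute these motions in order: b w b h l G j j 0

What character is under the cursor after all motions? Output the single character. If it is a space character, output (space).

After 1 (b): row=0 col=0 char='s'
After 2 (w): row=0 col=5 char='l'
After 3 (b): row=0 col=0 char='s'
After 4 (h): row=0 col=0 char='s'
After 5 (l): row=0 col=1 char='n'
After 6 (G): row=5 col=0 char='t'
After 7 (j): row=5 col=0 char='t'
After 8 (j): row=5 col=0 char='t'
After 9 (0): row=5 col=0 char='t'

Answer: t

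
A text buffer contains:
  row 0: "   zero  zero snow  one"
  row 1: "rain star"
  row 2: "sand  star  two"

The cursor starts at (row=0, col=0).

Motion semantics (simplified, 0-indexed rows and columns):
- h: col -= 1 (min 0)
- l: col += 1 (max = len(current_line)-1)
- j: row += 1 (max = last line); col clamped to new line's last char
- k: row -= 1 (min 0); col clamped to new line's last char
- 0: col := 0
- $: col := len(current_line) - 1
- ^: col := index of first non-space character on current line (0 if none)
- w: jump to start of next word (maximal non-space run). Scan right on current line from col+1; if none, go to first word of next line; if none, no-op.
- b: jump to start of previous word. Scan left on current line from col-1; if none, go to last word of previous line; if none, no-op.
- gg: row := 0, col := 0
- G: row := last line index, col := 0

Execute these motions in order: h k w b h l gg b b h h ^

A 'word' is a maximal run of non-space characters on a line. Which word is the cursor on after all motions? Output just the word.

Answer: zero

Derivation:
After 1 (h): row=0 col=0 char='_'
After 2 (k): row=0 col=0 char='_'
After 3 (w): row=0 col=3 char='z'
After 4 (b): row=0 col=3 char='z'
After 5 (h): row=0 col=2 char='_'
After 6 (l): row=0 col=3 char='z'
After 7 (gg): row=0 col=0 char='_'
After 8 (b): row=0 col=0 char='_'
After 9 (b): row=0 col=0 char='_'
After 10 (h): row=0 col=0 char='_'
After 11 (h): row=0 col=0 char='_'
After 12 (^): row=0 col=3 char='z'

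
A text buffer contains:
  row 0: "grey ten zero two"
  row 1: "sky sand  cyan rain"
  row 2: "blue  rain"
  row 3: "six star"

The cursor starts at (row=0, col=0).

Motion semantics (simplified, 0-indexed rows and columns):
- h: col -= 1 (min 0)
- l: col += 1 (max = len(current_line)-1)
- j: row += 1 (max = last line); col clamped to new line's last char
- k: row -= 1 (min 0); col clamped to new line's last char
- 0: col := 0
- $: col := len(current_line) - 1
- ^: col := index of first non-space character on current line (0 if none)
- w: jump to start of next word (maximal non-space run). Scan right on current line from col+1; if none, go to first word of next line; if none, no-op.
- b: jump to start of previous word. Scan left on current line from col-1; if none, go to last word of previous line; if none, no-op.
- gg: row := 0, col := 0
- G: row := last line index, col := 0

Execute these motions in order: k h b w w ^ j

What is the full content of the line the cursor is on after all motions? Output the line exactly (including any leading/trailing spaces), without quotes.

After 1 (k): row=0 col=0 char='g'
After 2 (h): row=0 col=0 char='g'
After 3 (b): row=0 col=0 char='g'
After 4 (w): row=0 col=5 char='t'
After 5 (w): row=0 col=9 char='z'
After 6 (^): row=0 col=0 char='g'
After 7 (j): row=1 col=0 char='s'

Answer: sky sand  cyan rain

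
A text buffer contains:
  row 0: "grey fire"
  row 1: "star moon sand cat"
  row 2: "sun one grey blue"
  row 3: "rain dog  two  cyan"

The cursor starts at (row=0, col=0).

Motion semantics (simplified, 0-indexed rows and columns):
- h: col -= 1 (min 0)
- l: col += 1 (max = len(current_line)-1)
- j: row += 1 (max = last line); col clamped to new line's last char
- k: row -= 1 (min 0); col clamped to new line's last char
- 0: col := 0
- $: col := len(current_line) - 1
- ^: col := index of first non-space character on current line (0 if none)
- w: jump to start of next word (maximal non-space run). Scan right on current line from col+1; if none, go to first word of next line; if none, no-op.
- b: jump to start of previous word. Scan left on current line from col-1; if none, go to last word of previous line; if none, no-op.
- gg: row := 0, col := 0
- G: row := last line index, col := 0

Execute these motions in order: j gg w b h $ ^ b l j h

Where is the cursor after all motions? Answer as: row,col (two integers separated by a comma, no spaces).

After 1 (j): row=1 col=0 char='s'
After 2 (gg): row=0 col=0 char='g'
After 3 (w): row=0 col=5 char='f'
After 4 (b): row=0 col=0 char='g'
After 5 (h): row=0 col=0 char='g'
After 6 ($): row=0 col=8 char='e'
After 7 (^): row=0 col=0 char='g'
After 8 (b): row=0 col=0 char='g'
After 9 (l): row=0 col=1 char='r'
After 10 (j): row=1 col=1 char='t'
After 11 (h): row=1 col=0 char='s'

Answer: 1,0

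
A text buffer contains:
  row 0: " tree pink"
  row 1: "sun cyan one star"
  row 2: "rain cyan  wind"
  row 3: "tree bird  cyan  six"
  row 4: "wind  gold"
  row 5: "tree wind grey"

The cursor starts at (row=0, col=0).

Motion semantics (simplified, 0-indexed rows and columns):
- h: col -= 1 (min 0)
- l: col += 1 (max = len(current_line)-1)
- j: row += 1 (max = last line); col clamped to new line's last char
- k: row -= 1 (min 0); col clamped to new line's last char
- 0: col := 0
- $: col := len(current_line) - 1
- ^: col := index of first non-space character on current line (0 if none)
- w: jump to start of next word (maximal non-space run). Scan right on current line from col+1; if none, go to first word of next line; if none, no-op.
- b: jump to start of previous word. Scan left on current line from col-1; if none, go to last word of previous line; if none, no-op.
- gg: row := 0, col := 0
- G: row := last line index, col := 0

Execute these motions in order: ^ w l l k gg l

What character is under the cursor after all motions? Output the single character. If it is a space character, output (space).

Answer: t

Derivation:
After 1 (^): row=0 col=1 char='t'
After 2 (w): row=0 col=6 char='p'
After 3 (l): row=0 col=7 char='i'
After 4 (l): row=0 col=8 char='n'
After 5 (k): row=0 col=8 char='n'
After 6 (gg): row=0 col=0 char='_'
After 7 (l): row=0 col=1 char='t'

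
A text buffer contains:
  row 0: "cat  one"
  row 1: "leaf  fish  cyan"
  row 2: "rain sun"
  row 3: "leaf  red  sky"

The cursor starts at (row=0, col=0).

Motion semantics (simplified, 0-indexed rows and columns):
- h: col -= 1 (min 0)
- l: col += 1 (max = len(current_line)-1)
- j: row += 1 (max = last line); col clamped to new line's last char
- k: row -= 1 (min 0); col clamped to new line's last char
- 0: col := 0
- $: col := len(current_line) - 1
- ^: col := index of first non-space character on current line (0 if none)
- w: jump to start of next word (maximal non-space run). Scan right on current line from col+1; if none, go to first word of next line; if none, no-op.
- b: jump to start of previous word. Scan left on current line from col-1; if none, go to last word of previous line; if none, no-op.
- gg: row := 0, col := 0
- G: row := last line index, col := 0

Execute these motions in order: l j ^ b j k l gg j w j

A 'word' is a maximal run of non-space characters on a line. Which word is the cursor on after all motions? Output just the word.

Answer: sun

Derivation:
After 1 (l): row=0 col=1 char='a'
After 2 (j): row=1 col=1 char='e'
After 3 (^): row=1 col=0 char='l'
After 4 (b): row=0 col=5 char='o'
After 5 (j): row=1 col=5 char='_'
After 6 (k): row=0 col=5 char='o'
After 7 (l): row=0 col=6 char='n'
After 8 (gg): row=0 col=0 char='c'
After 9 (j): row=1 col=0 char='l'
After 10 (w): row=1 col=6 char='f'
After 11 (j): row=2 col=6 char='u'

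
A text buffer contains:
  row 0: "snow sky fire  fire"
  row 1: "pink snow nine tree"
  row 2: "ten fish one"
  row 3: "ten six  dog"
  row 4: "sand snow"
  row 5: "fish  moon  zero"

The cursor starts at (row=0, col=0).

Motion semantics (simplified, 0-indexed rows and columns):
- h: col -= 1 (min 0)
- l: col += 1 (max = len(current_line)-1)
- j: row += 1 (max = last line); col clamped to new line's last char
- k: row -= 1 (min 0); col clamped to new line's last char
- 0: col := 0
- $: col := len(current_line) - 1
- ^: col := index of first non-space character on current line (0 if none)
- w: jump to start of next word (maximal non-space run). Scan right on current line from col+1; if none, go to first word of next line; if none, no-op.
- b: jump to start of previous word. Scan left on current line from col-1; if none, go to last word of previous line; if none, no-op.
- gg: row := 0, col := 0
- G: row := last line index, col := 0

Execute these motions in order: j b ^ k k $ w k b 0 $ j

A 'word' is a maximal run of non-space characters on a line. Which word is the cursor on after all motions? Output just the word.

After 1 (j): row=1 col=0 char='p'
After 2 (b): row=0 col=15 char='f'
After 3 (^): row=0 col=0 char='s'
After 4 (k): row=0 col=0 char='s'
After 5 (k): row=0 col=0 char='s'
After 6 ($): row=0 col=18 char='e'
After 7 (w): row=1 col=0 char='p'
After 8 (k): row=0 col=0 char='s'
After 9 (b): row=0 col=0 char='s'
After 10 (0): row=0 col=0 char='s'
After 11 ($): row=0 col=18 char='e'
After 12 (j): row=1 col=18 char='e'

Answer: tree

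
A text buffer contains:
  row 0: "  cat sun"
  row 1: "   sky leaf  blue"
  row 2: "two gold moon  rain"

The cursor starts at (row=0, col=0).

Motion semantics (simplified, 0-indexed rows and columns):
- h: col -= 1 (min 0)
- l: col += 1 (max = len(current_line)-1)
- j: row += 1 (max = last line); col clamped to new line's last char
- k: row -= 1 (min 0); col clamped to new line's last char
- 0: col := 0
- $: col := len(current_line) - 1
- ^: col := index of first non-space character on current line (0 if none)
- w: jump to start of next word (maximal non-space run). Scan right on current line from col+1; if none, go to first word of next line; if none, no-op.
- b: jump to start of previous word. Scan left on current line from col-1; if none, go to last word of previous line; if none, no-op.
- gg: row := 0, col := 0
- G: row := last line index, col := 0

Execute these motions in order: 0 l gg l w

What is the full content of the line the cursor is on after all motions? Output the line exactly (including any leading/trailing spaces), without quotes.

After 1 (0): row=0 col=0 char='_'
After 2 (l): row=0 col=1 char='_'
After 3 (gg): row=0 col=0 char='_'
After 4 (l): row=0 col=1 char='_'
After 5 (w): row=0 col=2 char='c'

Answer:   cat sun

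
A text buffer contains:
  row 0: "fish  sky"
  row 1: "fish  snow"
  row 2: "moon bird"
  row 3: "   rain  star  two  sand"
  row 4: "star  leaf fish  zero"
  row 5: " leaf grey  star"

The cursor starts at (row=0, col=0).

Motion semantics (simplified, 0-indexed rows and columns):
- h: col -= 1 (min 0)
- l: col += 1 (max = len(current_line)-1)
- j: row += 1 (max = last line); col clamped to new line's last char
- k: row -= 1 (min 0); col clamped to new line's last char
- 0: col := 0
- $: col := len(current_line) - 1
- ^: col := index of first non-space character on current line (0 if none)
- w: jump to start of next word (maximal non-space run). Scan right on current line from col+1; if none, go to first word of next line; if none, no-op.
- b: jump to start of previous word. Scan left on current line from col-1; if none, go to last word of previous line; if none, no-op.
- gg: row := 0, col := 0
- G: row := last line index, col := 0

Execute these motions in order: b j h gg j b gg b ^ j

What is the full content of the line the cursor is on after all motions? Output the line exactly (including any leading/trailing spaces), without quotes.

Answer: fish  snow

Derivation:
After 1 (b): row=0 col=0 char='f'
After 2 (j): row=1 col=0 char='f'
After 3 (h): row=1 col=0 char='f'
After 4 (gg): row=0 col=0 char='f'
After 5 (j): row=1 col=0 char='f'
After 6 (b): row=0 col=6 char='s'
After 7 (gg): row=0 col=0 char='f'
After 8 (b): row=0 col=0 char='f'
After 9 (^): row=0 col=0 char='f'
After 10 (j): row=1 col=0 char='f'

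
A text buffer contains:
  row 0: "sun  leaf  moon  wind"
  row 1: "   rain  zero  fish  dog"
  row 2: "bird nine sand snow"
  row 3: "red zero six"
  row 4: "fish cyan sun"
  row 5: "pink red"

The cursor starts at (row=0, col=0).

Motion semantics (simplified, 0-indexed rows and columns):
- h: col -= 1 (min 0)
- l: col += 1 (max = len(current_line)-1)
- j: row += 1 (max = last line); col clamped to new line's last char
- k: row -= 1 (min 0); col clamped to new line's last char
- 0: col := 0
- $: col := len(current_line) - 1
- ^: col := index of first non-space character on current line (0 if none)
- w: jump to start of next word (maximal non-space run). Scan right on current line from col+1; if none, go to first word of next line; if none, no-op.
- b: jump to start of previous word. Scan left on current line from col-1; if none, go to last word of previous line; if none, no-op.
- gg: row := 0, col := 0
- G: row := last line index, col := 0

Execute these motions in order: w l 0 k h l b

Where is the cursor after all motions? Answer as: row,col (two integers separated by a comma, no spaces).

After 1 (w): row=0 col=5 char='l'
After 2 (l): row=0 col=6 char='e'
After 3 (0): row=0 col=0 char='s'
After 4 (k): row=0 col=0 char='s'
After 5 (h): row=0 col=0 char='s'
After 6 (l): row=0 col=1 char='u'
After 7 (b): row=0 col=0 char='s'

Answer: 0,0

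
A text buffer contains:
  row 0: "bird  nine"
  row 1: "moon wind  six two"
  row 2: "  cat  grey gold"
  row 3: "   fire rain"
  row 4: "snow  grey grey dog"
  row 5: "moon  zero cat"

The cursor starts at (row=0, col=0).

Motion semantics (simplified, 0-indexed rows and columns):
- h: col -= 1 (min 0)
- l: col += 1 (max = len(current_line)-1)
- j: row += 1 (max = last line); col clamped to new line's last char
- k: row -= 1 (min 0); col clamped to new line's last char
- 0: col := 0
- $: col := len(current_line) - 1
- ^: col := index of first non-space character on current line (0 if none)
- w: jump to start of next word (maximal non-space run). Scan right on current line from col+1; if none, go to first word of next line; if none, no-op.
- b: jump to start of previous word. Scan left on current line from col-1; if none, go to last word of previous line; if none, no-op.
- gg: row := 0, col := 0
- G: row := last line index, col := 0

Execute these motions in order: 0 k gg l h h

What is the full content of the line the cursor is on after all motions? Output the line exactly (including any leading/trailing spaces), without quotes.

After 1 (0): row=0 col=0 char='b'
After 2 (k): row=0 col=0 char='b'
After 3 (gg): row=0 col=0 char='b'
After 4 (l): row=0 col=1 char='i'
After 5 (h): row=0 col=0 char='b'
After 6 (h): row=0 col=0 char='b'

Answer: bird  nine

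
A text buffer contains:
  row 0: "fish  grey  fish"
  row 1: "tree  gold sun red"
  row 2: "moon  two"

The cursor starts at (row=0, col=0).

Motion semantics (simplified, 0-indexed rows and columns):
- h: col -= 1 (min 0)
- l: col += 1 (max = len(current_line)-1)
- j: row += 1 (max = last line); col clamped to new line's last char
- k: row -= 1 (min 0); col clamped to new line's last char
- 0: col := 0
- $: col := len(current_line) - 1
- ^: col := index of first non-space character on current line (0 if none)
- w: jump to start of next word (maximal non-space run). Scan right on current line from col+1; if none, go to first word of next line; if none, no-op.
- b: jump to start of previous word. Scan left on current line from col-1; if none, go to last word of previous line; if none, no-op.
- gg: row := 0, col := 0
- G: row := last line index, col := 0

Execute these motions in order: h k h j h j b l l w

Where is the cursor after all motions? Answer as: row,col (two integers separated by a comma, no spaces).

After 1 (h): row=0 col=0 char='f'
After 2 (k): row=0 col=0 char='f'
After 3 (h): row=0 col=0 char='f'
After 4 (j): row=1 col=0 char='t'
After 5 (h): row=1 col=0 char='t'
After 6 (j): row=2 col=0 char='m'
After 7 (b): row=1 col=15 char='r'
After 8 (l): row=1 col=16 char='e'
After 9 (l): row=1 col=17 char='d'
After 10 (w): row=2 col=0 char='m'

Answer: 2,0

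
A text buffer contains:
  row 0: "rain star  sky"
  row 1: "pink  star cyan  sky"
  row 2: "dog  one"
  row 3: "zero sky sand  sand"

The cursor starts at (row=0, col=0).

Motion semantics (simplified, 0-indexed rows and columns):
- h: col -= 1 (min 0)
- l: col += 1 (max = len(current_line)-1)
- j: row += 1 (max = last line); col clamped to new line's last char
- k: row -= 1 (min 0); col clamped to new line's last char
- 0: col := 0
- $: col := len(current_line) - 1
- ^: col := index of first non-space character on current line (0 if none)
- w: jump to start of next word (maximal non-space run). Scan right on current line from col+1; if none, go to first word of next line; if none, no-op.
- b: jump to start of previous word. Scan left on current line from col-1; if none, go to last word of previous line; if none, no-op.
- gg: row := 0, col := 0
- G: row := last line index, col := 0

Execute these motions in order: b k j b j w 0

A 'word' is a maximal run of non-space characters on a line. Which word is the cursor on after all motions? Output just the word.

After 1 (b): row=0 col=0 char='r'
After 2 (k): row=0 col=0 char='r'
After 3 (j): row=1 col=0 char='p'
After 4 (b): row=0 col=11 char='s'
After 5 (j): row=1 col=11 char='c'
After 6 (w): row=1 col=17 char='s'
After 7 (0): row=1 col=0 char='p'

Answer: pink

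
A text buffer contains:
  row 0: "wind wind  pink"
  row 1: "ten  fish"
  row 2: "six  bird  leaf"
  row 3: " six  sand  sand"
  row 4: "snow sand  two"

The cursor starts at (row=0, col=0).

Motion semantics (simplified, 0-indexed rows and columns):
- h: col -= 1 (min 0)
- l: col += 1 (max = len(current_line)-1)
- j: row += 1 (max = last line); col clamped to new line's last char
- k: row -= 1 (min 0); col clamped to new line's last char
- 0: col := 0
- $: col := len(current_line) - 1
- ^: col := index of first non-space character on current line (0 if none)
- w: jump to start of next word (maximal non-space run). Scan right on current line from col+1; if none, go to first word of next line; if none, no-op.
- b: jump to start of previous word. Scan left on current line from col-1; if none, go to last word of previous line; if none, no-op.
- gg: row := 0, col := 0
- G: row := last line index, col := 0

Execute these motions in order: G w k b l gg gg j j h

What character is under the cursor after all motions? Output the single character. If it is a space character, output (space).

After 1 (G): row=4 col=0 char='s'
After 2 (w): row=4 col=5 char='s'
After 3 (k): row=3 col=5 char='_'
After 4 (b): row=3 col=1 char='s'
After 5 (l): row=3 col=2 char='i'
After 6 (gg): row=0 col=0 char='w'
After 7 (gg): row=0 col=0 char='w'
After 8 (j): row=1 col=0 char='t'
After 9 (j): row=2 col=0 char='s'
After 10 (h): row=2 col=0 char='s'

Answer: s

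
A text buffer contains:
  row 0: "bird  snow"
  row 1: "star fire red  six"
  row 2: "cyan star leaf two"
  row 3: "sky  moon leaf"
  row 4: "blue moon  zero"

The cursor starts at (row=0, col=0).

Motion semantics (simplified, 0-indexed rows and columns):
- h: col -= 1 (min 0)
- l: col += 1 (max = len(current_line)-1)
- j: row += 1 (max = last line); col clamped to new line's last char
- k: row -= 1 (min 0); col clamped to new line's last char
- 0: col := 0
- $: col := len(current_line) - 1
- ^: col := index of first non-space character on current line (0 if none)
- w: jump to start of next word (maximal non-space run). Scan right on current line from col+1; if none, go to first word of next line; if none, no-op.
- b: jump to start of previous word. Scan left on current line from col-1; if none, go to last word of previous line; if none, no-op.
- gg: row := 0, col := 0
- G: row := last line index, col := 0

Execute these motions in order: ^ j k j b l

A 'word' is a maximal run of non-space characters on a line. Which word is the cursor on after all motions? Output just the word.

Answer: snow

Derivation:
After 1 (^): row=0 col=0 char='b'
After 2 (j): row=1 col=0 char='s'
After 3 (k): row=0 col=0 char='b'
After 4 (j): row=1 col=0 char='s'
After 5 (b): row=0 col=6 char='s'
After 6 (l): row=0 col=7 char='n'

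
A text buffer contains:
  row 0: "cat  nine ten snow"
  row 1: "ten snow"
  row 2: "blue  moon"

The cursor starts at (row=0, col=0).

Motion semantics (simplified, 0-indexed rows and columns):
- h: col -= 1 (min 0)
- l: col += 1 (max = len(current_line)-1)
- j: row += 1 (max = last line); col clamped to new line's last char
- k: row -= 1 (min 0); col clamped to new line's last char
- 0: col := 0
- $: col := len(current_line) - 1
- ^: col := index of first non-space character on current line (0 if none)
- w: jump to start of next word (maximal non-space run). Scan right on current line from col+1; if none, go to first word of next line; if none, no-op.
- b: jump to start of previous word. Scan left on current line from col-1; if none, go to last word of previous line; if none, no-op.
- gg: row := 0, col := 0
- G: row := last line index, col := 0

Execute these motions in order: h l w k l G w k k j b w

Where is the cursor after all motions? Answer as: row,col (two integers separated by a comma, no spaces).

After 1 (h): row=0 col=0 char='c'
After 2 (l): row=0 col=1 char='a'
After 3 (w): row=0 col=5 char='n'
After 4 (k): row=0 col=5 char='n'
After 5 (l): row=0 col=6 char='i'
After 6 (G): row=2 col=0 char='b'
After 7 (w): row=2 col=6 char='m'
After 8 (k): row=1 col=6 char='o'
After 9 (k): row=0 col=6 char='i'
After 10 (j): row=1 col=6 char='o'
After 11 (b): row=1 col=4 char='s'
After 12 (w): row=2 col=0 char='b'

Answer: 2,0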